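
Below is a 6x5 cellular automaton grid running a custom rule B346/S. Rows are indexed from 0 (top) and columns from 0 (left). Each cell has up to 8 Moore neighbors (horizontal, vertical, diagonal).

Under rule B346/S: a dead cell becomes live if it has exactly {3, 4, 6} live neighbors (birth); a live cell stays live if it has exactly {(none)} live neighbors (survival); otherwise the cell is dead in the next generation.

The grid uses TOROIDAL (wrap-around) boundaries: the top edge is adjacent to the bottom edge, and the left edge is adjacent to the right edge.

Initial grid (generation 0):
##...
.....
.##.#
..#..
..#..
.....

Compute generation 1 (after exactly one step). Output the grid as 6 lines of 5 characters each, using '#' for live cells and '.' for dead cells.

Simulating step by step:
Generation 0 (given above): 7 live cells
Generation 1: 7 live cells
(generation 1 grid is the final answer)

Answer: .....
###..
...#.
.#.#.
.....
.#...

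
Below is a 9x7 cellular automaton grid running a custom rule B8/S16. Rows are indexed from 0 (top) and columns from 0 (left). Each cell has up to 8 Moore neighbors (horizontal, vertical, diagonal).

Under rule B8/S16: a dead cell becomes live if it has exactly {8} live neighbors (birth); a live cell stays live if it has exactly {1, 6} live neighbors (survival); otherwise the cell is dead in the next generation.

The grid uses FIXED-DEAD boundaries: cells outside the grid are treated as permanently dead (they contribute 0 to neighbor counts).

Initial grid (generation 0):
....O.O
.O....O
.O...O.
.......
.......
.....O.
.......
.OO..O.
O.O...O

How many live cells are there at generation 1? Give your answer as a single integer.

Answer: 7

Derivation:
Simulating step by step:
Generation 0 (given above): 13 live cells
Generation 1: 7 live cells
......O
.O.....
.O...O.
.......
.......
.......
.......
.....O.
O.....O
Population at generation 1: 7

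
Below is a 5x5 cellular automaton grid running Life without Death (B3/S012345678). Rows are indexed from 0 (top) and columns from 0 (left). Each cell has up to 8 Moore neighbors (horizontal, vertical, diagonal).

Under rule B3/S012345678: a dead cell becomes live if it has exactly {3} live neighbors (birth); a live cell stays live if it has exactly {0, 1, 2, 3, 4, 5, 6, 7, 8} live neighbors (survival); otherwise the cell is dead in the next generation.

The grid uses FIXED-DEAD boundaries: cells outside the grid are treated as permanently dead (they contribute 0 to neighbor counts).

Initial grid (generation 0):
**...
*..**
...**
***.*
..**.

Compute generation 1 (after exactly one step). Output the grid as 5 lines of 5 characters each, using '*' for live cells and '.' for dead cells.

Answer: **...
*****
*..**
***.*
..**.

Derivation:
Simulating step by step:
Generation 0 (given above): 13 live cells
Generation 1: 16 live cells
(generation 1 grid is the final answer)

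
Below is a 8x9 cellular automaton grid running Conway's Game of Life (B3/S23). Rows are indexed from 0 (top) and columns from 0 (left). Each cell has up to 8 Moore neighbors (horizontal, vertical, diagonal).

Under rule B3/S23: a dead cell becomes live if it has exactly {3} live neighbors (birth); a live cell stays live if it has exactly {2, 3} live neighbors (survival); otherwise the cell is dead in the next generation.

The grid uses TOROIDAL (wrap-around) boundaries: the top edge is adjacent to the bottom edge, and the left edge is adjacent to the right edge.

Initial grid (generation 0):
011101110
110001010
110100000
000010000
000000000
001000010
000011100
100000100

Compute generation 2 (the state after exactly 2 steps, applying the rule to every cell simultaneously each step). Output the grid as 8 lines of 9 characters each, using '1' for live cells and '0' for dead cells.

Simulating step by step:
Generation 0 (given above): 21 live cells
Generation 1: 20 live cells
001011010
000101010
111010001
000000000
000000000
000001100
000001110
011100000
Generation 2: 23 live cells
(generation 2 grid is the final answer)

Answer: 010001000
100001010
111110001
110000000
000000000
000001010
001011010
011100010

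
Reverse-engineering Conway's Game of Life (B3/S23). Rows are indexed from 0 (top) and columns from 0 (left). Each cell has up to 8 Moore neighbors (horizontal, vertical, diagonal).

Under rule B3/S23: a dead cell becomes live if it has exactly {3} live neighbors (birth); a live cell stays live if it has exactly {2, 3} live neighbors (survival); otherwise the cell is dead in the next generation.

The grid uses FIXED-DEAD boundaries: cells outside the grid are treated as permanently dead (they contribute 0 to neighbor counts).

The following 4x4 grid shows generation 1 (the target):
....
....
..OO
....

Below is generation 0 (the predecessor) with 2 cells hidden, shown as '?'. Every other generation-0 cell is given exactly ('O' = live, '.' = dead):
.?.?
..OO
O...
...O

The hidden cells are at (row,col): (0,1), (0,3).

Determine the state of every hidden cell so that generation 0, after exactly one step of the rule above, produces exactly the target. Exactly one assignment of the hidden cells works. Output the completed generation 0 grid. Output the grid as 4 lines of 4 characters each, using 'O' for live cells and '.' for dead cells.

Hidden generation-0 cells (in order): (0,1), (0,3).
A hidden cell only influences target cells in its own 3x3 neighborhood. Try each of the 2^2 = 4 assignments, step the completed generation 0 forward once under B3/S23, and compare with the target:
  (0,1)=. (0,3)=. -> step reproduces the target at every cell -> ACCEPT
  (0,1)=. (0,3)=O -> step gives (0,2)='O' but target has '.' -> reject
  (0,1)=O (0,3)=. -> step gives (0,2)='O' but target has '.' -> reject
  (0,1)=O (0,3)=O -> step gives (0,3)='O' but target has '.' -> reject
Unique solution: (0,1)=dead, (0,3)=dead.
Check: live-neighbor counts of every cell in the completed generation 0:
0122
1211
0233
1110
Applying B3/S23 to generation 0 with these counts gives:
....
....
..OO
....
which matches the target exactly.

Answer: ....
..OO
O...
...O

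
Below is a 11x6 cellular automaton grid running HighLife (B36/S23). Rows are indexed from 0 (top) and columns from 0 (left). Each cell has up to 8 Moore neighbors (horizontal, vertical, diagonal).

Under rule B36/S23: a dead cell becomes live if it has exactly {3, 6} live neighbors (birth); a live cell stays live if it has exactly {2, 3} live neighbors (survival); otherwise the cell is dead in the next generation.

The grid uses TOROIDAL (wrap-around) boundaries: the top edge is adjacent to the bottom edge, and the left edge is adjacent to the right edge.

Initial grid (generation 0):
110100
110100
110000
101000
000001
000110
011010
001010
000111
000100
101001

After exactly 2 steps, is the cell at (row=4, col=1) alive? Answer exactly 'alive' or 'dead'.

Simulating step by step:
Generation 0 (given above): 25 live cells
Generation 1: 31 live cells
000110
000001
000001
100001
000111
001111
011111
011100
001001
101100
101111
Generation 2: 14 live cells
101000
000001
000011
100000
001000
010000
000001
000001
100010
100000
100000

Cell (4,1) at generation 2: 0 -> dead

Answer: dead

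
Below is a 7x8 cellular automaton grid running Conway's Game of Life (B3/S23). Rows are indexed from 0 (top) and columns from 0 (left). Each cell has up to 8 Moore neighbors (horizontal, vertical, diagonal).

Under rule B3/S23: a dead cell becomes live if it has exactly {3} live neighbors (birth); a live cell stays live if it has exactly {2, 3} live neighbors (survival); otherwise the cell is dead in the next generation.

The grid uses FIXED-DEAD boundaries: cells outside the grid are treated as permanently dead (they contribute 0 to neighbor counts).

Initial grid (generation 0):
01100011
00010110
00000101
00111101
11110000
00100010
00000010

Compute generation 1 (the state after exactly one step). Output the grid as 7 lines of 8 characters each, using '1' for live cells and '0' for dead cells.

Answer: 00100111
00101100
00100001
00000100
00000110
00110000
00000000

Derivation:
Simulating step by step:
Generation 0 (given above): 21 live cells
Generation 1: 14 live cells
(generation 1 grid is the final answer)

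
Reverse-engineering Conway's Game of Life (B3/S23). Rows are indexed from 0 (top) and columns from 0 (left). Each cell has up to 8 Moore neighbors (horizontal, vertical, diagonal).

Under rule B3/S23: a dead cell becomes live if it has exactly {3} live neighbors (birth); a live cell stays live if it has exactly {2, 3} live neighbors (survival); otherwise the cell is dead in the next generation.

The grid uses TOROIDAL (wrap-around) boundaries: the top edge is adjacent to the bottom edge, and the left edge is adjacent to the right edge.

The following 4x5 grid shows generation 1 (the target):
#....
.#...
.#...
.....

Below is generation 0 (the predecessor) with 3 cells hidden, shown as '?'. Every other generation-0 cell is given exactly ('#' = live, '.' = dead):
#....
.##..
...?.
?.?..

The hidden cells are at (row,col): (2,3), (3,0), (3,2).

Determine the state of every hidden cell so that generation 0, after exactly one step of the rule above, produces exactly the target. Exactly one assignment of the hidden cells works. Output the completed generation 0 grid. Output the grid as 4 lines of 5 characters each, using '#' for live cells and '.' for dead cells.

Hidden generation-0 cells (in order): (2,3), (3,0), (3,2).
A hidden cell only influences target cells in its own 3x3 neighborhood. Try each of the 2^3 = 8 assignments, step the completed generation 0 forward once under B3/S23, and compare with the target:
  (2,3)=. (3,0)=. (3,2)=. -> step gives (0,0)='.' but target has '#' -> reject
  (2,3)=. (3,0)=. (3,2)=# -> step gives (0,0)='.' but target has '#' -> reject
  (2,3)=. (3,0)=# (3,2)=. -> step reproduces the target at every cell -> ACCEPT
  (2,3)=. (3,0)=# (3,2)=# -> step gives (0,2)='#' but target has '.' -> reject
  (2,3)=# (3,0)=. (3,2)=. -> step gives (0,0)='.' but target has '#' -> reject
  (2,3)=# (3,0)=. (3,2)=# -> step gives (0,0)='.' but target has '#' -> reject
  (2,3)=# (3,0)=# (3,2)=. -> step gives (1,2)='#' but target has '.' -> reject
  (2,3)=# (3,0)=# (3,2)=# -> step gives (0,2)='#' but target has '.' -> reject
Unique solution: (2,3)=dead, (3,0)=live, (3,2)=dead.
Check: live-neighbor counts of every cell in the completed generation 0:
24212
22111
23211
12002
Applying B3/S23 to generation 0 with these counts gives:
#....
.#...
.#...
.....
which matches the target exactly.

Answer: #....
.##..
.....
#....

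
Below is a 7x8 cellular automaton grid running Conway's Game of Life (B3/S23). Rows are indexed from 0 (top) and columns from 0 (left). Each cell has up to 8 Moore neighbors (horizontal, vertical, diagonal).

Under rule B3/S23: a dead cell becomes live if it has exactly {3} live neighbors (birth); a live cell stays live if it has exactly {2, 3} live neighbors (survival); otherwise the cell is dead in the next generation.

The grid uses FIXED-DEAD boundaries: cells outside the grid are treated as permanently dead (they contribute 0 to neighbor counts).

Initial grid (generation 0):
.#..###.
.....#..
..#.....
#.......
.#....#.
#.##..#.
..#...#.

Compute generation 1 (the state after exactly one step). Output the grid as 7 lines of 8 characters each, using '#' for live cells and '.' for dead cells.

Simulating step by step:
Generation 0 (given above): 15 live cells
Generation 1: 18 live cells
(generation 1 grid is the final answer)

Answer: ....###.
....###.
........
.#......
###.....
..##.###
.###....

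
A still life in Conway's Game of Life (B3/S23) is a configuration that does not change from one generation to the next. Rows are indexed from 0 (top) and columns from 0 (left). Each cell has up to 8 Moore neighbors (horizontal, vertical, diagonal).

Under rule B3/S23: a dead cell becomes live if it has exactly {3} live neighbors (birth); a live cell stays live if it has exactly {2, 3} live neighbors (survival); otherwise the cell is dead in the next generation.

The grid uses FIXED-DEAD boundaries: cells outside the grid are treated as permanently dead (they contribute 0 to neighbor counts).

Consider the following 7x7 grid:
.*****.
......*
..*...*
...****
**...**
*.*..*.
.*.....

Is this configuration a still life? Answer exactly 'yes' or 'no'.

Compute generation 1 and compare to generation 0 (given above):
Generation 1:
..****.
.*..*.*
...**.*
.****..
****...
*.*..**
.*.....
Cell (0,1) differs: gen0=1 vs gen1=0 -> NOT a still life.

Answer: no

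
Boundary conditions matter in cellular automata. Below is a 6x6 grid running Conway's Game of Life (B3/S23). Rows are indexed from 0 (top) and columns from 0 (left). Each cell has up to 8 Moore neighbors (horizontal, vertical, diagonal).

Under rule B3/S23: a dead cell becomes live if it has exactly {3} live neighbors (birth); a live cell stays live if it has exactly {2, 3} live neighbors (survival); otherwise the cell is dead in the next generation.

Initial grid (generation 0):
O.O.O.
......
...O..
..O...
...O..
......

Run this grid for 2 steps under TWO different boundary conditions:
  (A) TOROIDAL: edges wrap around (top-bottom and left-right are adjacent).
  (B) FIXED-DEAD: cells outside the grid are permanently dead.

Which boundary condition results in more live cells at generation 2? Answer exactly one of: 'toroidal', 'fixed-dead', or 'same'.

Under TOROIDAL boundary, generation 2:
......
......
..OO..
......
..OO..
......
Population = 4

Under FIXED-DEAD boundary, generation 2:
......
......
..OO..
......
......
......
Population = 2

Comparison: toroidal=4, fixed-dead=2 -> toroidal

Answer: toroidal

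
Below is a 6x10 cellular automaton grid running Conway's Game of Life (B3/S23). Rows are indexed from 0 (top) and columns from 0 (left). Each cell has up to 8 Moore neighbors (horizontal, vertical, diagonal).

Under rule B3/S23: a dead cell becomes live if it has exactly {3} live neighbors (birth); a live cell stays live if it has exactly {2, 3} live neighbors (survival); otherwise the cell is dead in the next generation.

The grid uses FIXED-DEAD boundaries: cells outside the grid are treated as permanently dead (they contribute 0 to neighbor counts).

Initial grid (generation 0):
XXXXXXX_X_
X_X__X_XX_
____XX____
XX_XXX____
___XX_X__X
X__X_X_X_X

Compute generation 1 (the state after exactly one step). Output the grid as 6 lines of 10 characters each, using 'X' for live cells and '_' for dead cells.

Simulating step by step:
Generation 0 (given above): 29 live cells
Generation 1: 23 live cells
(generation 1 grid is the final answer)

Answer: X_XXXXX_X_
X_X____XX_
X_X_______
__X___X___
XX____X_X_
___X_XX_X_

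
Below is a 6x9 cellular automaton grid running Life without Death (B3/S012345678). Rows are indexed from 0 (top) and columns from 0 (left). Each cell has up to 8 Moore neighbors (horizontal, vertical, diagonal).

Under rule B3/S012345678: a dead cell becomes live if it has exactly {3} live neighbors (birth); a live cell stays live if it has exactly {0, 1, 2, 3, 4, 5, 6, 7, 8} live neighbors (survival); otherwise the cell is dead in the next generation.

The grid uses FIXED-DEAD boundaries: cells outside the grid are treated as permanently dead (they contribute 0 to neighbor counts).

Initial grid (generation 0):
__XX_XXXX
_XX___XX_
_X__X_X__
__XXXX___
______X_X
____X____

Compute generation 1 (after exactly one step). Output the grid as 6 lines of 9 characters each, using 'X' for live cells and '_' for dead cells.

Simulating step by step:
Generation 0 (given above): 20 live cells
Generation 1: 26 live cells
(generation 1 grid is the final answer)

Answer: _XXX_XXXX
_XX_X_XXX
_X__X_XX_
__XXXXXX_
______X_X
____X____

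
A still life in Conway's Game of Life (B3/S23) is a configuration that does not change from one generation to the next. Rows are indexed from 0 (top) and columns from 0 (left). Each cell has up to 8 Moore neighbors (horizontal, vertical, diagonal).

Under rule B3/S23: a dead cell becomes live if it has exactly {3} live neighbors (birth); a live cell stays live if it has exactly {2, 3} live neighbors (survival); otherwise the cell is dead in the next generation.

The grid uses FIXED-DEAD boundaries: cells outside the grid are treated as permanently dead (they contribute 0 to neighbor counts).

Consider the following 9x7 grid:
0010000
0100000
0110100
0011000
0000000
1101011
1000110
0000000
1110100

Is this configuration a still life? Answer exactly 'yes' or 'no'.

Compute generation 1 and compare to generation 0 (given above):
Generation 1:
0000000
0101000
0100000
0111000
0101100
1100011
1100111
1001110
0100000
Cell (0,2) differs: gen0=1 vs gen1=0 -> NOT a still life.

Answer: no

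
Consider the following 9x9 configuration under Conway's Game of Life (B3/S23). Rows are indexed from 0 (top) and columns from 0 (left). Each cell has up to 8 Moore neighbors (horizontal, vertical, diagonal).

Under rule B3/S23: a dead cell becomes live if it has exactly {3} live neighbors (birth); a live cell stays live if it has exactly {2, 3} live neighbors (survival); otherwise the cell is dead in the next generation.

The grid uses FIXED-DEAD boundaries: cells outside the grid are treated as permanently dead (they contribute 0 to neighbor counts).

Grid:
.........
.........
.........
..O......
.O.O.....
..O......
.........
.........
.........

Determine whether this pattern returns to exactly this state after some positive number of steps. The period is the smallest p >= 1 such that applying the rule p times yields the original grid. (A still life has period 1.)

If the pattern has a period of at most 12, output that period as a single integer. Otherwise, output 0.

Answer: 1

Derivation:
Simulating and comparing each generation to the original:
Gen 0 (original, given above): 4 live cells
Gen 1: 4 live cells, MATCHES original -> period = 1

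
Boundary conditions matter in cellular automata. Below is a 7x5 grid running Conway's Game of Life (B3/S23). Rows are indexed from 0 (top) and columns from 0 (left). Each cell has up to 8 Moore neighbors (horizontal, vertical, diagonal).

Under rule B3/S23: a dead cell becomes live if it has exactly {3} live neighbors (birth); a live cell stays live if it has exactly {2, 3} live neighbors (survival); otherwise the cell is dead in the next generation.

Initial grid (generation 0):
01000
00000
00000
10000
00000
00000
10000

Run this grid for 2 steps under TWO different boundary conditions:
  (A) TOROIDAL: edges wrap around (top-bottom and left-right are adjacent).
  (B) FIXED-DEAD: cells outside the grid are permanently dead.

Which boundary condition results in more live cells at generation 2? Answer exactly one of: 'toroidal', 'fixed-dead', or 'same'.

Answer: same

Derivation:
Under TOROIDAL boundary, generation 2:
00000
00000
00000
00000
00000
00000
00000
Population = 0

Under FIXED-DEAD boundary, generation 2:
00000
00000
00000
00000
00000
00000
00000
Population = 0

Comparison: toroidal=0, fixed-dead=0 -> same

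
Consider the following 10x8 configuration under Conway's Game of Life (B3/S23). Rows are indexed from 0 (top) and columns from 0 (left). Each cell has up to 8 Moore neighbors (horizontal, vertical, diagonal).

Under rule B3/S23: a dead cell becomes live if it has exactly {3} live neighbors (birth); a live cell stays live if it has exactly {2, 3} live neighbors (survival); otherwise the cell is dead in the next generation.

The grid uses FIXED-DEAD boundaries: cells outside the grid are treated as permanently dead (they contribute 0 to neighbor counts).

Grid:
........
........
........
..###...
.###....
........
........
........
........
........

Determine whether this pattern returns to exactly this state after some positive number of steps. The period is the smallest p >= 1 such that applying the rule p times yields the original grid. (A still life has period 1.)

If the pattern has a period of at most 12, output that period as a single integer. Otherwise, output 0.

Simulating and comparing each generation to the original:
Gen 0 (original, given above): 6 live cells
Gen 1: 6 live cells, differs from original
Gen 2: 6 live cells, MATCHES original -> period = 2

Answer: 2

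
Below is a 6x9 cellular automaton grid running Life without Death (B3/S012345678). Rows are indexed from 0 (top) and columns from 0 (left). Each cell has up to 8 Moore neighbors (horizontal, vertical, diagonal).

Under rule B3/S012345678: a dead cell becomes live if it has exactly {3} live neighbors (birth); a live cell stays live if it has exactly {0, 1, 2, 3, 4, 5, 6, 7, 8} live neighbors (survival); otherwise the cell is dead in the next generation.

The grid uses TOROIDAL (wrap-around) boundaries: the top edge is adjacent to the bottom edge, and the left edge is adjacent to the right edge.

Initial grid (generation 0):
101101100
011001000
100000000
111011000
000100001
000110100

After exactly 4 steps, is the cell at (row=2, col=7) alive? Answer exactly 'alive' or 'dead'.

Answer: alive

Derivation:
Simulating step by step:
Generation 0 (given above): 19 live cells
Generation 1: 31 live cells
101101100
111111100
100111000
111111001
110100001
000110110
Generation 2: 34 live cells
101101101
111111101
100111000
111111001
110100101
000110110
Generation 3: 37 live cells
101101101
111111101
100111010
111111111
110100101
000110110
Generation 4: 37 live cells
101101101
111111101
100111010
111111111
110100101
000110110

Cell (2,7) at generation 4: 1 -> alive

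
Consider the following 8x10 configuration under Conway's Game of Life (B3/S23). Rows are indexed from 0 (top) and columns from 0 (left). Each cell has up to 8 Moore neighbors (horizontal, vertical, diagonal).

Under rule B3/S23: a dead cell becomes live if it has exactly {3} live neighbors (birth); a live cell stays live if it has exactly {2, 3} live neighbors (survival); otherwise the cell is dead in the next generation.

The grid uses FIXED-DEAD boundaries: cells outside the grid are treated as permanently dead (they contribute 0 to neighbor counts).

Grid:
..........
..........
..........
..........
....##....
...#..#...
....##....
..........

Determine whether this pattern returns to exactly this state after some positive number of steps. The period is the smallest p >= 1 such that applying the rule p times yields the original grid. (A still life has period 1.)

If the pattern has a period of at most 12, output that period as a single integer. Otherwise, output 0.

Answer: 1

Derivation:
Simulating and comparing each generation to the original:
Gen 0 (original, given above): 6 live cells
Gen 1: 6 live cells, MATCHES original -> period = 1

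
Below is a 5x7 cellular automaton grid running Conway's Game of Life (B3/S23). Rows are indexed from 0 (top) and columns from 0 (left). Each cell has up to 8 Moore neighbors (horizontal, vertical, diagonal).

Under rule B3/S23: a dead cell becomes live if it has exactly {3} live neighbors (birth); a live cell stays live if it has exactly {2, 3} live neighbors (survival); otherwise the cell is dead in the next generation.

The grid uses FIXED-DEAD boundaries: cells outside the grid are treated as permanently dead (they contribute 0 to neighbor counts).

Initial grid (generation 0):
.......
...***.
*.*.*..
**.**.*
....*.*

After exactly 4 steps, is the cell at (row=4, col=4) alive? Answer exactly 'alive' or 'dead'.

Simulating step by step:
Generation 0 (given above): 13 live cells
Generation 1: 12 live cells
....*..
...***.
*.*....
***.*..
...**..
Generation 2: 16 live cells
...***.
...***.
*.*..*.
*.*.*..
.****..
Generation 3: 12 live cells
...*.*.
..*...*
..*..*.
*...**.
.**.*..
Generation 4: 17 live cells
.......
..*****
.*.****
..*.**.
.*.***.

Cell (4,4) at generation 4: 1 -> alive

Answer: alive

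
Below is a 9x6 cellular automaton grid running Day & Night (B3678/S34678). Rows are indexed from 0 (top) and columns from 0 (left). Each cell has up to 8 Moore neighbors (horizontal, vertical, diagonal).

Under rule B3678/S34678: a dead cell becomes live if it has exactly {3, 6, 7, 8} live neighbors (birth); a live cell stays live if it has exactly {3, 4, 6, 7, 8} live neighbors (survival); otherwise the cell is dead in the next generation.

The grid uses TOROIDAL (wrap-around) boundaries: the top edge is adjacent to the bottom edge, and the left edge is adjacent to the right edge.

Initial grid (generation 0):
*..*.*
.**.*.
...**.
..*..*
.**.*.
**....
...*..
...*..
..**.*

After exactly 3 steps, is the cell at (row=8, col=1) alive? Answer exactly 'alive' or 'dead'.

Simulating step by step:
Generation 0 (given above): 20 live cells
Generation 1: 23 live cells
*..*.*
*.*.*.
.*.***
.**...
.***.*
.*.*..
..*...
...*..
*.**..
Generation 2: 30 live cells
*..*.*
*.*..*
.*.***
.**..*
.****.
*****.
..**..
.*.*..
.***.*
Generation 3: 30 live cells
...*.*
..*.*.
**.***
.*****
.****.
..****
*.*...
****..
.*.*..

Cell (8,1) at generation 3: 1 -> alive

Answer: alive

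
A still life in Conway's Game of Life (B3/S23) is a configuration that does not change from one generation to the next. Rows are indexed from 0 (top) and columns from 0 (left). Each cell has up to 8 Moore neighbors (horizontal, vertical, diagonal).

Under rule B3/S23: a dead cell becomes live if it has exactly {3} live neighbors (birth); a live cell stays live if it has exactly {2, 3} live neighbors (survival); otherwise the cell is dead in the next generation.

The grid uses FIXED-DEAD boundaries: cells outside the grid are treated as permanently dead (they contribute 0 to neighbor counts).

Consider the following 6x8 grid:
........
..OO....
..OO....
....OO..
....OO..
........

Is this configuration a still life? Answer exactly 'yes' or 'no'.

Answer: no

Derivation:
Compute generation 1 and compare to generation 0 (given above):
Generation 1:
........
..OO....
..O.....
.....O..
....OO..
........
Cell (2,3) differs: gen0=1 vs gen1=0 -> NOT a still life.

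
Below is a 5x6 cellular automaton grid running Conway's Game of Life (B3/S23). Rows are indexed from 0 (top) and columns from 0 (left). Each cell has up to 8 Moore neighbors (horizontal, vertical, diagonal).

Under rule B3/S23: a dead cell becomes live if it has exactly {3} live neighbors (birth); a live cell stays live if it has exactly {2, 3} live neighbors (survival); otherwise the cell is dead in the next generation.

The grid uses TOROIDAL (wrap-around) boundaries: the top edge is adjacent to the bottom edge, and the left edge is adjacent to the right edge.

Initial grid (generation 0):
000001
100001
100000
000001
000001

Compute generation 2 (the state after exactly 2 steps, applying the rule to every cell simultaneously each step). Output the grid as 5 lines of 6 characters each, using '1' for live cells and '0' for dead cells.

Simulating step by step:
Generation 0 (given above): 6 live cells
Generation 1: 10 live cells
000011
100001
100000
100001
100011
Generation 2: 5 live cells
(generation 2 grid is the final answer)

Answer: 000000
100010
010000
010010
000000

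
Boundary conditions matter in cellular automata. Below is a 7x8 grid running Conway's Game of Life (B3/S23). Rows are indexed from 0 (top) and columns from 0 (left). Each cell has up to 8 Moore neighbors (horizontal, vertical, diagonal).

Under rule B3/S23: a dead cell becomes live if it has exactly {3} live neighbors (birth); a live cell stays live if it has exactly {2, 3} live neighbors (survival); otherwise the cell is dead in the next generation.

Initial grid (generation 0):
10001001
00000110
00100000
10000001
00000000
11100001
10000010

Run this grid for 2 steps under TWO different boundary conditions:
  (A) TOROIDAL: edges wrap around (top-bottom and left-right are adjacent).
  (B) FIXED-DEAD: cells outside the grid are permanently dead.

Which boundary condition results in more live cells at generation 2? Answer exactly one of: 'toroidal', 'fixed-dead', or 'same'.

Answer: fixed-dead

Derivation:
Under TOROIDAL boundary, generation 2:
00000100
10000100
00000101
00000000
10000000
10000001
01000000
Population = 9

Under FIXED-DEAD boundary, generation 2:
00000110
00000001
00000110
00000000
11000000
11000000
11000000
Population = 11

Comparison: toroidal=9, fixed-dead=11 -> fixed-dead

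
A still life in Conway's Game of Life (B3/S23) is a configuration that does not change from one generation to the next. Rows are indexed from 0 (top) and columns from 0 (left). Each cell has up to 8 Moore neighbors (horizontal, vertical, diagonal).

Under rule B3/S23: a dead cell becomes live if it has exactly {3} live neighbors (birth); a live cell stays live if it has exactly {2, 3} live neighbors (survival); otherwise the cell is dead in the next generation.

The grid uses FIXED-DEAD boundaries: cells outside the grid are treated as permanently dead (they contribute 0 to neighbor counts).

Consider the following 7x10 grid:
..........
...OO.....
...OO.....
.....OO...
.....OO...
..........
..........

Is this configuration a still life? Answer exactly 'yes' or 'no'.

Compute generation 1 and compare to generation 0 (given above):
Generation 1:
..........
...OO.....
...O......
......O...
.....OO...
..........
..........
Cell (2,4) differs: gen0=1 vs gen1=0 -> NOT a still life.

Answer: no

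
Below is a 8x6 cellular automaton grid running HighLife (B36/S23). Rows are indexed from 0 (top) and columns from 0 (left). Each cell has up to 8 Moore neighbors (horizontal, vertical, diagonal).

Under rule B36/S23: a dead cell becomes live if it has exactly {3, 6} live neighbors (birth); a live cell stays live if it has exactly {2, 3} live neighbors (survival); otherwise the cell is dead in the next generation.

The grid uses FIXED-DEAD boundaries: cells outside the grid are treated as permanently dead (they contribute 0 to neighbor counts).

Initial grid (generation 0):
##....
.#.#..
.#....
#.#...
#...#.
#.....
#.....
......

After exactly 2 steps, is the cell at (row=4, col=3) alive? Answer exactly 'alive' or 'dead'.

Answer: dead

Derivation:
Simulating step by step:
Generation 0 (given above): 11 live cells
Generation 1: 10 live cells
###...
.#....
##....
#.....
#.....
##....
......
......
Generation 2: 9 live cells
###...
......
##....
#.....
#.....
##....
......
......

Cell (4,3) at generation 2: 0 -> dead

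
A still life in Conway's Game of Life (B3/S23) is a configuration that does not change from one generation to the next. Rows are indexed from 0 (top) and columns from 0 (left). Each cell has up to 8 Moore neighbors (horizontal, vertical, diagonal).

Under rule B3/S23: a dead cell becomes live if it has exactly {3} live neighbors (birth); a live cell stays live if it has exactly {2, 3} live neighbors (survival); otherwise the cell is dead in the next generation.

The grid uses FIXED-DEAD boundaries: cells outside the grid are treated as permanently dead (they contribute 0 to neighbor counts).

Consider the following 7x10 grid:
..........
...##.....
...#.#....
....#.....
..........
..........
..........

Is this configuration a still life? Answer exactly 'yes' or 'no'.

Answer: yes

Derivation:
Compute generation 1 and compare to generation 0 (given above):
Generation 1:
..........
...##.....
...#.#....
....#.....
..........
..........
..........
The grids are IDENTICAL -> still life.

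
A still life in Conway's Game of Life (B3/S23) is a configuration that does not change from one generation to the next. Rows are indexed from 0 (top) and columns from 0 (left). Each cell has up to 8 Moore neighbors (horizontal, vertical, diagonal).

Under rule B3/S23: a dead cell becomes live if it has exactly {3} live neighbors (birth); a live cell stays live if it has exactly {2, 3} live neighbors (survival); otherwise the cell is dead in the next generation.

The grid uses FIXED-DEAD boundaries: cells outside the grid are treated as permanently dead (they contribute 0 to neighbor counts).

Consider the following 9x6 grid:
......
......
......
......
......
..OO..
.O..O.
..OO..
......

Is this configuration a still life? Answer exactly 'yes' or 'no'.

Answer: yes

Derivation:
Compute generation 1 and compare to generation 0 (given above):
Generation 1:
......
......
......
......
......
..OO..
.O..O.
..OO..
......
The grids are IDENTICAL -> still life.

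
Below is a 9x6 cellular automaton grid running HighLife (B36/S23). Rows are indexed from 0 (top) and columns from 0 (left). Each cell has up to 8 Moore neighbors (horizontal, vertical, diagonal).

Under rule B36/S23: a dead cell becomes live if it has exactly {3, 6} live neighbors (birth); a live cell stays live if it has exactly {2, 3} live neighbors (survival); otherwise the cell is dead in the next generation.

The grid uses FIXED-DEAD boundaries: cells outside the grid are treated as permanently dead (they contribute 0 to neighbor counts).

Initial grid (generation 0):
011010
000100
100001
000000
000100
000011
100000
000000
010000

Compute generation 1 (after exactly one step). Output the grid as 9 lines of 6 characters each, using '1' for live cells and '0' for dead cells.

Answer: 001100
011110
000000
000000
000010
000010
000000
000000
000000

Derivation:
Simulating step by step:
Generation 0 (given above): 11 live cells
Generation 1: 8 live cells
(generation 1 grid is the final answer)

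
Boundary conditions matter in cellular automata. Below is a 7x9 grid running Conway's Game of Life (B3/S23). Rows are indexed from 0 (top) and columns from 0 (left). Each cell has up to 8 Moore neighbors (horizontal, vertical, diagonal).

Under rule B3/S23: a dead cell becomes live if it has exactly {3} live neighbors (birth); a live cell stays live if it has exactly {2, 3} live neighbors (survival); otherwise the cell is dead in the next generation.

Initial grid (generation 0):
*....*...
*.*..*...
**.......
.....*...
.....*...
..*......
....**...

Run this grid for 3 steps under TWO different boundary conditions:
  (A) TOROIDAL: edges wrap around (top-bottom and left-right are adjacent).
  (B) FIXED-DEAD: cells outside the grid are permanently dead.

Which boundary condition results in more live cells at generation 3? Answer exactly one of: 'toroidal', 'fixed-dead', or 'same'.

Answer: toroidal

Derivation:
Under TOROIDAL boundary, generation 3:
.....*...
.*...*.**
*.......*
*........
.........
.........
......*..
Population = 9

Under FIXED-DEAD boundary, generation 3:
.........
**.......
**.......
.........
.........
.........
.........
Population = 4

Comparison: toroidal=9, fixed-dead=4 -> toroidal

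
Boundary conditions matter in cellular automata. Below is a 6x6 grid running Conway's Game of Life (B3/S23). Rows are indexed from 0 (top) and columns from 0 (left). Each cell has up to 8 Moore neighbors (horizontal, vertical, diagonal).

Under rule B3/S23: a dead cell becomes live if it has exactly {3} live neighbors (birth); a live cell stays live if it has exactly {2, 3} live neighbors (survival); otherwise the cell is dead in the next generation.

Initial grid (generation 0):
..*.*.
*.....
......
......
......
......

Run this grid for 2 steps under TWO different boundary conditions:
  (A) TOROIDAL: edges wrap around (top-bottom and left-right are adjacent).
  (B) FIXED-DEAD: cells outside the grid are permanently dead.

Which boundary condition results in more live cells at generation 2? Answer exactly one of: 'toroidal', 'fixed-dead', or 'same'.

Answer: same

Derivation:
Under TOROIDAL boundary, generation 2:
......
......
......
......
......
......
Population = 0

Under FIXED-DEAD boundary, generation 2:
......
......
......
......
......
......
Population = 0

Comparison: toroidal=0, fixed-dead=0 -> same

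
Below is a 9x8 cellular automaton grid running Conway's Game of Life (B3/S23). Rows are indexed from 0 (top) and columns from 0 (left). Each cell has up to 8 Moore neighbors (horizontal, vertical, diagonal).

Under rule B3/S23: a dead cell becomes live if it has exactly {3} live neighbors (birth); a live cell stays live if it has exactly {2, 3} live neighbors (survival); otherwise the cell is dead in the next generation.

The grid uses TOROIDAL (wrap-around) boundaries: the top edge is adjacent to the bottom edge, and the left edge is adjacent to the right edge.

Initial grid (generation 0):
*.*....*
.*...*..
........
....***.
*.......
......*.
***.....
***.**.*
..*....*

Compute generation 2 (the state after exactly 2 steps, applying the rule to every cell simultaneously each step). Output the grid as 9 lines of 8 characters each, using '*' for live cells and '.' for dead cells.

Answer: *.*....*
**...**.
.....*..
.....*.*
*.....**
*....*..
*....*..
..**.***
**......

Derivation:
Simulating step by step:
Generation 0 (given above): 21 live cells
Generation 1: 20 live cells
*.*...**
**......
....*.*.
.....*..
......**
*......*
..**.**.
......**
..*.....
Generation 2: 24 live cells
(generation 2 grid is the final answer)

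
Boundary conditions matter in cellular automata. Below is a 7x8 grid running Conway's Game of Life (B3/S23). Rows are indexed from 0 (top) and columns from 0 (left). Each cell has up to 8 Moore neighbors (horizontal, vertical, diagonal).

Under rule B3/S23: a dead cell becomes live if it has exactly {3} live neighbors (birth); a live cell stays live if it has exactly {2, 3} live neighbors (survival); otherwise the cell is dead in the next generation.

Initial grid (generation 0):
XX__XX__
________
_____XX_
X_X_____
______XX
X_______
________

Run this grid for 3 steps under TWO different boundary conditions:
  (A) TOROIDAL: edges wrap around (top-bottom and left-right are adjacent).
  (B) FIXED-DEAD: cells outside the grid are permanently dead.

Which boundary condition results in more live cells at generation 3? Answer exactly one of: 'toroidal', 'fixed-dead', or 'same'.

Answer: toroidal

Derivation:
Under TOROIDAL boundary, generation 3:
________
________
________
X_____X_
X_____X_
______X_
________
Population = 5

Under FIXED-DEAD boundary, generation 3:
________
________
________
________
________
________
________
Population = 0

Comparison: toroidal=5, fixed-dead=0 -> toroidal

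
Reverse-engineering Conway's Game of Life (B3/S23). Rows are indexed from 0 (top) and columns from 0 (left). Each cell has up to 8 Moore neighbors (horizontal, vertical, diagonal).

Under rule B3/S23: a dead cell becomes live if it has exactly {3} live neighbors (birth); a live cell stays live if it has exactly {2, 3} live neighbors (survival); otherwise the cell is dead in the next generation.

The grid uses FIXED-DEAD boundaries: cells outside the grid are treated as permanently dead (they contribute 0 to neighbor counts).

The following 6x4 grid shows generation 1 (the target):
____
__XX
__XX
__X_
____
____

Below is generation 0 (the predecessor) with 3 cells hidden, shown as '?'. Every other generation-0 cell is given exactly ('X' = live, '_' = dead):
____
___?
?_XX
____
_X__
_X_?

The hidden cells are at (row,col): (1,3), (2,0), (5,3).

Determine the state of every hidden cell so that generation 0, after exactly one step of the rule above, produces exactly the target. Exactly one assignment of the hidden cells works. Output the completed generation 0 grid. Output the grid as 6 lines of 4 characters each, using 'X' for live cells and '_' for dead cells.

Hidden generation-0 cells (in order): (1,3), (2,0), (5,3).
A hidden cell only influences target cells in its own 3x3 neighborhood. Try each of the 2^3 = 8 assignments, step the completed generation 0 forward once under B3/S23, and compare with the target:
  (1,3)=_ (2,0)=_ (5,3)=_ -> step gives (1,2)='_' but target has 'X' -> reject
  (1,3)=_ (2,0)=_ (5,3)=X -> step gives (1,2)='_' but target has 'X' -> reject
  (1,3)=_ (2,0)=X (5,3)=_ -> step gives (1,2)='_' but target has 'X' -> reject
  (1,3)=_ (2,0)=X (5,3)=X -> step gives (1,2)='_' but target has 'X' -> reject
  (1,3)=X (2,0)=_ (5,3)=_ -> step reproduces the target at every cell -> ACCEPT
  (1,3)=X (2,0)=_ (5,3)=X -> step gives (4,2)='X' but target has '_' -> reject
  (1,3)=X (2,0)=X (5,3)=_ -> step gives (3,1)='X' but target has '_' -> reject
  (1,3)=X (2,0)=X (5,3)=X -> step gives (3,1)='X' but target has '_' -> reject
Unique solution: (1,3)=live, (2,0)=dead, (5,3)=dead.
Check: live-neighbor counts of every cell in the completed generation 0:
0011
0132
0122
1232
2120
2120
Applying B3/S23 to generation 0 with these counts gives:
____
__XX
__XX
__X_
____
____
which matches the target exactly.

Answer: ____
___X
__XX
____
_X__
_X__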